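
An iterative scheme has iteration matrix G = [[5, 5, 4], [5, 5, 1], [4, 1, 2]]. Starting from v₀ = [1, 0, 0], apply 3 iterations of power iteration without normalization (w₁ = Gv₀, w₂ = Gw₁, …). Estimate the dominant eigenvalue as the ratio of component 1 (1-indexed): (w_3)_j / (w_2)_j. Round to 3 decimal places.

λ ≈ 11.091

w1 = Gv₀ = (5·1 + 5·0 + 4·0; 5·1 + 5·0 + 1·0; 4·1 + 1·0 + 2·0) = (5, 5, 4)
w2 = Gw1 = (5·5 + 5·5 + 4·4; 5·5 + 5·5 + 1·4; 4·5 + 1·5 + 2·4) = (66, 54, 33)
w3 = Gw2 = (732, 633, 384)
Ratio at component: 732 / 66 = 11.091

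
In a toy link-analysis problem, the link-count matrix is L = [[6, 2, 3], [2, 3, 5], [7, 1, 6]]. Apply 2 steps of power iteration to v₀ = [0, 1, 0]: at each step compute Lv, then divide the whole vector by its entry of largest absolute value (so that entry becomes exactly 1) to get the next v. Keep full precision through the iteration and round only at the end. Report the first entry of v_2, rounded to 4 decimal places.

0.9130

Lv0 = (2.00000, 3.00000, 1.00000); divide by 3.00000 → v1 = (0.66667, 1.00000, 0.33333)
Lv1 = (7.00000, 6.00000, 7.66667); divide by 7.66667 → v2 = (0.91304, 0.78261, 1.00000)
Requested entry of v2: 21/23 = 0.9130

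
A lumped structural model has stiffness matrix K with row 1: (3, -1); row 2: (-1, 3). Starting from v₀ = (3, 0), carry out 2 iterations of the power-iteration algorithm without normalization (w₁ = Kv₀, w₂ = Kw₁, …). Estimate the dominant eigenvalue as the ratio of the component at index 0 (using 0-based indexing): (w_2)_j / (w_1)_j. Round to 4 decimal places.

w1 = Kv₀ = (3·3 + (-1)·0; (-1)·3 + 3·0) = (9, -3)
w2 = Kw1 = (3·9 + (-1)·(-3); (-1)·9 + 3·(-3)) = (30, -18)
Ratio at component: 30 / 9 = 3.3333

λ ≈ 3.3333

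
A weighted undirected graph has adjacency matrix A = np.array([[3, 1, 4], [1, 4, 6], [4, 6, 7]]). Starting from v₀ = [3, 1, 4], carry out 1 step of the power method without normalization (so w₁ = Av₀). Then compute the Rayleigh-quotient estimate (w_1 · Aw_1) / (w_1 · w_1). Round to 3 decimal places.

w1 = Av₀ = (26, 31, 46)
Aw1 = (293, 426, 612)
w1·Aw1 = 26·293 + 31·426 + 46·612 = 48976; w1·w1 = 26·26 + 31·31 + 46·46 = 3753
λ ≈ 48976/3753 = 13.050

λ ≈ 13.050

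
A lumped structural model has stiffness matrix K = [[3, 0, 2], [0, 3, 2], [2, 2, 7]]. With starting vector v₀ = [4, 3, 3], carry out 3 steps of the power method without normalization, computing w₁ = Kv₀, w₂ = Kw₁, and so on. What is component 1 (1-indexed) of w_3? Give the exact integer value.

w1 = Kv₀ = (18, 15, 35)
w2 = Kw1 = (124, 115, 311)
w3 = Kw2 = (994, 967, 2655)
The requested component of w3 is 994.

994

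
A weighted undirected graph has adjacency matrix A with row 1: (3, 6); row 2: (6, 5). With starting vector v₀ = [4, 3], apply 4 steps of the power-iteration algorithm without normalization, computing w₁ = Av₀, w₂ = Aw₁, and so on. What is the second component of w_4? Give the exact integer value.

38427

w1 = Av₀ = (30, 39)
w2 = Aw1 = (324, 375)
w3 = Aw2 = (3222, 3819)
w4 = Aw3 = (32580, 38427)
The requested component of w4 is 38427.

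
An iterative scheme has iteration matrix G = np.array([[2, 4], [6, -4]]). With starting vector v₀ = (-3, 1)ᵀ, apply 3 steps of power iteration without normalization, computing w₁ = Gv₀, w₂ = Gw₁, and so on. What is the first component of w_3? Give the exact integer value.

120

w1 = Gv₀ = (2·(-3) + 4·1; 6·(-3) + (-4)·1) = (-2, -22)
w2 = Gw1 = (2·(-2) + 4·(-22); 6·(-2) + (-4)·(-22)) = (-92, 76)
w3 = Gw2 = (120, -856)
The requested component of w3 is 120.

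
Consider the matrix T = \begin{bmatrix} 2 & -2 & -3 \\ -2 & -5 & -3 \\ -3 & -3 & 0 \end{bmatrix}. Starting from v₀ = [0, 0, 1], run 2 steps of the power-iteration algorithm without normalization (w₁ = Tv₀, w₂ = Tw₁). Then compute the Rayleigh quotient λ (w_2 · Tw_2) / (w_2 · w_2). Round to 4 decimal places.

w1 = Tv₀ = (2·0 + (-2)·0 + (-3)·1; (-2)·0 + (-5)·0 + (-3)·1; (-3)·0 + (-3)·0 + 0·1) = (-3, -3, 0)
w2 = Tw1 = (2·(-3) + (-2)·(-3) + (-3)·0; (-2)·(-3) + (-5)·(-3) + (-3)·0; (-3)·(-3) + (-3)·(-3) + 0·0) = (0, 21, 18)
Tw2 = (-96, -159, -63)
w2·Tw2 = 0·(-96) + 21·(-159) + 18·(-63) = -4473; w2·w2 = 0·0 + 21·21 + 18·18 = 765
λ ≈ -4473/765 = -5.8471

λ ≈ -5.8471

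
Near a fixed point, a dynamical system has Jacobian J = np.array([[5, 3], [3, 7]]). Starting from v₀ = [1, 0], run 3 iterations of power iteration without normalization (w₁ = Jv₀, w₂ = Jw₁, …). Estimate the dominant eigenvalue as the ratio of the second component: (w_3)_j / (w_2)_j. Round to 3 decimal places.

λ ≈ 9.833

w1 = Jv₀ = (5, 3)
w2 = Jw1 = (34, 36)
w3 = Jw2 = (278, 354)
Ratio at component: 354 / 36 = 9.833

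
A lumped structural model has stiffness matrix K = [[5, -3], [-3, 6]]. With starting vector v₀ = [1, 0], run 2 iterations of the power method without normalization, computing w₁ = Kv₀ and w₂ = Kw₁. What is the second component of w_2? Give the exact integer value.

-33

w1 = Kv₀ = (5, -3)
w2 = Kw1 = (34, -33)
The requested component of w2 is -33.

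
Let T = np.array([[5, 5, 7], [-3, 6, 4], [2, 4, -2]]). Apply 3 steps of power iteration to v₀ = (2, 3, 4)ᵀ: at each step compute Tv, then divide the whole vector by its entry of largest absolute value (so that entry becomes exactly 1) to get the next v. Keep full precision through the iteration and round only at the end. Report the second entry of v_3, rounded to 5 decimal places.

Tv0 = (53.000000, 28.000000, 8.000000); divide by 53.000000 → v1 = (1.000000, 0.528302, 0.150943)
Tv1 = (8.698113, 0.773585, 3.811321); divide by 8.698113 → v2 = (1.000000, 0.088937, 0.438178)
Tv2 = (8.511931, -0.713666, 1.479393); divide by 8.511931 → v3 = (1.000000, -0.083843, 0.173802)
Requested entry of v3: -329/3924 = -0.08384

-0.08384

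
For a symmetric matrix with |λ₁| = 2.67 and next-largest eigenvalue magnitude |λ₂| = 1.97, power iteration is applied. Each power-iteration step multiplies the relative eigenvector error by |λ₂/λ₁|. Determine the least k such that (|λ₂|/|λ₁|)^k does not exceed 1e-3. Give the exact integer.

23

|λ₂/λ₁| = 1.97/2.67 = 0.73783
Need k ≥ ln(1e-3) / ln(0.73783) = -6.9078 / -0.3040 ≈ 22.720
Smallest integer k satisfying the bound: 23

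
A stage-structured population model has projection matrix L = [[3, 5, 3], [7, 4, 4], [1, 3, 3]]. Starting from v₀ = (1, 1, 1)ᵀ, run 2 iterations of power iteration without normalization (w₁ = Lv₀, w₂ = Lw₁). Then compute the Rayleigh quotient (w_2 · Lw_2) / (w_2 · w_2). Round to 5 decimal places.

11.26011

w1 = Lv₀ = (3·1 + 5·1 + 3·1; 7·1 + 4·1 + 4·1; 1·1 + 3·1 + 3·1) = (11, 15, 7)
w2 = Lw1 = (3·11 + 5·15 + 3·7; 7·11 + 4·15 + 4·7; 1·11 + 3·15 + 3·7) = (129, 165, 77)
Lw2 = (1443, 1871, 855)
w2·Lw2 = 129·1443 + 165·1871 + 77·855 = 560697; w2·w2 = 129·129 + 165·165 + 77·77 = 49795
λ ≈ 560697/49795 = 11.26011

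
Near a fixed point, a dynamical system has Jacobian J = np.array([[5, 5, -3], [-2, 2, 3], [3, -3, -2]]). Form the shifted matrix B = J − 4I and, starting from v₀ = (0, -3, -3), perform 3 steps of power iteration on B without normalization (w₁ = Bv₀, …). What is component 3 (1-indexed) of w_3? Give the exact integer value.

B = J − 4I has rows (1, 5, -3); (-2, -2, 3); (3, -3, -6)
w1 = Bv₀ = (1·0 + 5·(-3) + (-3)·(-3); (-2)·0 + (-2)·(-3) + 3·(-3); 3·0 + (-3)·(-3) + (-6)·(-3)) = (-6, -3, 27)
w2 = Bw1 = (1·(-6) + 5·(-3) + (-3)·27; (-2)·(-6) + (-2)·(-3) + 3·27; 3·(-6) + (-3)·(-3) + (-6)·27) = (-102, 99, -171)
w3 = Bw2 = (906, -507, 423)
Requested component of w3: 423

423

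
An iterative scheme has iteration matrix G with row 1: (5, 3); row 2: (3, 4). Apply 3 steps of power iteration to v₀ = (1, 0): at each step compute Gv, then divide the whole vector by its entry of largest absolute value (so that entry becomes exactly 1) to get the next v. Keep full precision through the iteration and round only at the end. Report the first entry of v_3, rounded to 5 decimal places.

1.00000

Gv0 = (5.000000, 3.000000); divide by 5.000000 → v1 = (1.000000, 0.600000)
Gv1 = (6.800000, 5.400000); divide by 6.800000 → v2 = (1.000000, 0.794118)
Gv2 = (7.382353, 6.176471); divide by 7.382353 → v3 = (1.000000, 0.836653)
Requested entry of v3: 251/251 = 1.00000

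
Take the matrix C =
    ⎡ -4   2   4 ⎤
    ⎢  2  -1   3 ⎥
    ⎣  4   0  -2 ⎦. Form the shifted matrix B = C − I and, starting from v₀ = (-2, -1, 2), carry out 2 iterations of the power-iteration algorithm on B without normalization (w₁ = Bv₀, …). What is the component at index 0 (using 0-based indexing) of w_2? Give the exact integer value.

-128

B = C − I has rows (-5, 2, 4); (2, -2, 3); (4, 0, -3)
w1 = Bv₀ = (16, 4, -14)
w2 = Bw1 = (-128, -18, 106)
Requested component of w2: -128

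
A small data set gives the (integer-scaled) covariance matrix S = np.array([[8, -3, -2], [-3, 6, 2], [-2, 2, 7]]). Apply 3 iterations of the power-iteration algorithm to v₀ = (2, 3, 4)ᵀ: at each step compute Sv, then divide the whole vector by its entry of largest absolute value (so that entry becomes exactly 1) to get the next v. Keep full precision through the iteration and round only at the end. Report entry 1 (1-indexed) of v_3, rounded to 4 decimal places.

Sv0 = (-1.00000, 20.00000, 30.00000); divide by 30.00000 → v1 = (-0.03333, 0.66667, 1.00000)
Sv1 = (-4.26667, 6.10000, 8.40000); divide by 8.40000 → v2 = (-0.50794, 0.72619, 1.00000)
Sv2 = (-8.24206, 7.88095, 9.46825); divide by 9.46825 → v3 = (-0.87049, 0.83236, 1.00000)
Requested entry of v3: -2077/2386 = -0.8705

-0.8705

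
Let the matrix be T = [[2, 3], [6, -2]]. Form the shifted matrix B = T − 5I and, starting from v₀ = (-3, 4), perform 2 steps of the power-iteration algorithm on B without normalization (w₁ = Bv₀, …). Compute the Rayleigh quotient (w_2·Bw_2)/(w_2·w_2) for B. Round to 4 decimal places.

B = T − 5I has rows (-3, 3); (6, -7)
w1 = Bv₀ = ((-3)·(-3) + 3·4; 6·(-3) + (-7)·4) = (21, -46)
w2 = Bw1 = ((-3)·21 + 3·(-46); 6·21 + (-7)·(-46)) = (-201, 448)
Bw2 = (1947, -4342)
w2·Bw2 = -2336563; w2·w2 = 241105; μ ≈ -2336563/241105 = -9.6911

μ ≈ -9.6911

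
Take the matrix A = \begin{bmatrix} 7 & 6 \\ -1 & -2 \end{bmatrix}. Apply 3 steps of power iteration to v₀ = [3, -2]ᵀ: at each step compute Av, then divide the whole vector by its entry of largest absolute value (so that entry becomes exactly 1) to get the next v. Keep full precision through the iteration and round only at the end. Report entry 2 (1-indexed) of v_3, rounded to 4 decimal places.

Av0 = (9.00000, 1.00000); divide by 9.00000 → v1 = (1.00000, 0.11111)
Av1 = (7.66667, -1.22222); divide by 7.66667 → v2 = (1.00000, -0.15942)
Av2 = (6.04348, -0.68116); divide by 6.04348 → v3 = (1.00000, -0.11271)
Requested entry of v3: -47/417 = -0.1127

-0.1127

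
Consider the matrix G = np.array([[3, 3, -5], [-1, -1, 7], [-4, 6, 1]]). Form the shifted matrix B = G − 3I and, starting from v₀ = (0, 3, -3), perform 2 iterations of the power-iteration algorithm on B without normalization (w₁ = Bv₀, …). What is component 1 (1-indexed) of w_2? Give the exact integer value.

-219

B = G − 3I has rows (0, 3, -5); (-1, -4, 7); (-4, 6, -2)
w1 = Bv₀ = (0·0 + 3·3 + (-5)·(-3); (-1)·0 + (-4)·3 + 7·(-3); (-4)·0 + 6·3 + (-2)·(-3)) = (24, -33, 24)
w2 = Bw1 = (0·24 + 3·(-33) + (-5)·24; (-1)·24 + (-4)·(-33) + 7·24; (-4)·24 + 6·(-33) + (-2)·24) = (-219, 276, -342)
Requested component of w2: -219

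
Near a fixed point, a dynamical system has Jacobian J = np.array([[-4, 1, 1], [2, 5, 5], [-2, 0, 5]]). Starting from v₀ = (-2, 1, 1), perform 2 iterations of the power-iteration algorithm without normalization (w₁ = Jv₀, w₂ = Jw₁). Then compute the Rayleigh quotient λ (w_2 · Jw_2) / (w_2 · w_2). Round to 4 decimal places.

w1 = Jv₀ = ((-4)·(-2) + 1·1 + 1·1; 2·(-2) + 5·1 + 5·1; (-2)·(-2) + 0·1 + 5·1) = (10, 6, 9)
w2 = Jw1 = ((-4)·10 + 1·6 + 1·9; 2·10 + 5·6 + 5·9; (-2)·10 + 0·6 + 5·9) = (-25, 95, 25)
Jw2 = (220, 550, 175)
w2·Jw2 = (-25)·220 + 95·550 + 25·175 = 51125; w2·w2 = (-25)·(-25) + 95·95 + 25·25 = 10275
λ ≈ 51125/10275 = 4.9757

λ ≈ 4.9757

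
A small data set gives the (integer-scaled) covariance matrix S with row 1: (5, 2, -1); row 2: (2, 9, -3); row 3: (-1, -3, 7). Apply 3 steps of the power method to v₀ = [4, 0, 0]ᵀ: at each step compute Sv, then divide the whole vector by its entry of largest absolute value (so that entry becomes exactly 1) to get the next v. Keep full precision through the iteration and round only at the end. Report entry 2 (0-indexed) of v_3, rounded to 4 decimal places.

-0.6336

Sv0 = (20.00000, 8.00000, -4.00000); divide by 20.00000 → v1 = (1.00000, 0.40000, -0.20000)
Sv1 = (6.00000, 6.20000, -3.60000); divide by 6.20000 → v2 = (0.96774, 1.00000, -0.58065)
Sv2 = (7.41935, 12.67742, -8.03226); divide by 12.67742 → v3 = (0.58524, 1.00000, -0.63359)
Requested entry of v3: -996/1572 = -0.6336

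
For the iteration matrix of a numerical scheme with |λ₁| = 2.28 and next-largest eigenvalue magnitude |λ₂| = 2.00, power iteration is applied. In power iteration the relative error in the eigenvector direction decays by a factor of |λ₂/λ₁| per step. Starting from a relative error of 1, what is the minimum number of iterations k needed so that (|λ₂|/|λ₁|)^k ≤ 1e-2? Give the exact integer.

|λ₂/λ₁| = 2.00/2.28 = 0.87719
Need k ≥ ln(1e-2) / ln(0.87719) = -4.6052 / -0.1310 ≈ 35.146
Smallest integer k satisfying the bound: 36

36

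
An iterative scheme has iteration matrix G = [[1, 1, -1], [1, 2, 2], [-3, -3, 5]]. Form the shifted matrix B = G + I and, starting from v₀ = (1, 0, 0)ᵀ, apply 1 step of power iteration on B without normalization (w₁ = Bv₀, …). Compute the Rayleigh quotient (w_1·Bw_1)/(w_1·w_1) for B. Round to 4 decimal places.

B = G + I has rows (2, 1, -1); (1, 3, 2); (-3, -3, 6)
w1 = Bv₀ = (2·1 + 1·0 + (-1)·0; 1·1 + 3·0 + 2·0; (-3)·1 + (-3)·0 + 6·0) = (2, 1, -3)
Bw1 = (8, -1, -27)
w1·Bw1 = 96; w1·w1 = 14; μ ≈ 96/14 = 6.8571

6.8571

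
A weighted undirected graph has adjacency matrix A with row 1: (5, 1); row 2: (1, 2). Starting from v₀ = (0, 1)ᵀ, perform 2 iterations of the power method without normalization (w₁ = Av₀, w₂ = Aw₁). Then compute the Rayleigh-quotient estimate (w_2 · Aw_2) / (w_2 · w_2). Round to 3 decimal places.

w1 = Av₀ = (5·0 + 1·1; 1·0 + 2·1) = (1, 2)
w2 = Aw1 = (5·1 + 1·2; 1·1 + 2·2) = (7, 5)
Aw2 = (40, 17)
w2·Aw2 = 7·40 + 5·17 = 365; w2·w2 = 7·7 + 5·5 = 74
λ ≈ 365/74 = 4.932

λ ≈ 4.932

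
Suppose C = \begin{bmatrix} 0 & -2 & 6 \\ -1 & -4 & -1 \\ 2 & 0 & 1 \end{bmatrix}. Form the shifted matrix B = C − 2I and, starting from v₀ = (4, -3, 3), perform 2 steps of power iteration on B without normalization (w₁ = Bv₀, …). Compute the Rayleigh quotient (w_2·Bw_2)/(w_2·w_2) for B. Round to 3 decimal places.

B = C − 2I has rows (-2, -2, 6); (-1, -6, -1); (2, 0, -1)
w1 = Bv₀ = ((-2)·4 + (-2)·(-3) + 6·3; (-1)·4 + (-6)·(-3) + (-1)·3; 2·4 + 0·(-3) + (-1)·3) = (16, 11, 5)
w2 = Bw1 = ((-2)·16 + (-2)·11 + 6·5; (-1)·16 + (-6)·11 + (-1)·5; 2·16 + 0·11 + (-1)·5) = (-24, -87, 27)
Bw2 = (384, 519, -75)
w2·Bw2 = -56394; w2·w2 = 8874; μ ≈ -56394/8874 = -6.355

μ ≈ -6.355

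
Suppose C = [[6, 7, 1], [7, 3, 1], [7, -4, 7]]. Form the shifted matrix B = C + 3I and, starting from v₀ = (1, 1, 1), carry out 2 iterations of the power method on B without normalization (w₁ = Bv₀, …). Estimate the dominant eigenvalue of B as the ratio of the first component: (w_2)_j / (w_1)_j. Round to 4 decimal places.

B = C + 3I has rows (9, 7, 1); (7, 6, 1); (7, -4, 10)
w1 = Bv₀ = (17, 14, 13)
w2 = Bw1 = (264, 216, 193)
Ratio: 264/17 = 15.5294

μ ≈ 15.5294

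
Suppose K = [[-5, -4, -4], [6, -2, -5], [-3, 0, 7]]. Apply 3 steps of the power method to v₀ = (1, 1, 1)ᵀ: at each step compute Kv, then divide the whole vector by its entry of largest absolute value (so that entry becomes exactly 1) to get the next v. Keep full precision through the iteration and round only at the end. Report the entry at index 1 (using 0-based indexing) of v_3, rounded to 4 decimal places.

Kv0 = (-13.00000, -1.00000, 4.00000); divide by -13.00000 → v1 = (1.00000, 0.07692, -0.30769)
Kv1 = (-4.07692, 7.38462, -5.15385); divide by 7.38462 → v2 = (-0.55208, 1.00000, -0.69792)
Kv2 = (1.55208, -1.82292, -3.22917); divide by -3.22917 → v3 = (-0.48065, 0.56452, 1.00000)
Requested entry of v3: 175/310 = 0.5645

0.5645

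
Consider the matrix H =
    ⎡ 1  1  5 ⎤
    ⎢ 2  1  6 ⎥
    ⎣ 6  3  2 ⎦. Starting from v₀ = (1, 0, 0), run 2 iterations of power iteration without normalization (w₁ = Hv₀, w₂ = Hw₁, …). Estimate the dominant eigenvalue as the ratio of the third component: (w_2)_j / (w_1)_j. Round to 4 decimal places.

λ ≈ 4.0000

w1 = Hv₀ = (1·1 + 1·0 + 5·0; 2·1 + 1·0 + 6·0; 6·1 + 3·0 + 2·0) = (1, 2, 6)
w2 = Hw1 = (1·1 + 1·2 + 5·6; 2·1 + 1·2 + 6·6; 6·1 + 3·2 + 2·6) = (33, 40, 24)
Ratio at component: 24 / 6 = 4.0000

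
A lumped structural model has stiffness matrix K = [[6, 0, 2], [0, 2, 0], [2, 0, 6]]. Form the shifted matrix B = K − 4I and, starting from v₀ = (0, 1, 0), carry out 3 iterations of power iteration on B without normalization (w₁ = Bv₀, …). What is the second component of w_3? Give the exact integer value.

-8

B = K − 4I has rows (2, 0, 2); (0, -2, 0); (2, 0, 2)
w1 = Bv₀ = (2·0 + 0·1 + 2·0; 0·0 + (-2)·1 + 0·0; 2·0 + 0·1 + 2·0) = (0, -2, 0)
w2 = Bw1 = (2·0 + 0·(-2) + 2·0; 0·0 + (-2)·(-2) + 0·0; 2·0 + 0·(-2) + 2·0) = (0, 4, 0)
w3 = Bw2 = (0, -8, 0)
Requested component of w3: -8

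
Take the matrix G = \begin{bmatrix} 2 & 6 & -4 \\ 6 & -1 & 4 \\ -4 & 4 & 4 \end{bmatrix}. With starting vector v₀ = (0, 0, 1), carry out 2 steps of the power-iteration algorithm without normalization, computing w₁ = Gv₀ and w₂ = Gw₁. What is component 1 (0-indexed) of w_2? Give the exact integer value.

w1 = Gv₀ = (-4, 4, 4)
w2 = Gw1 = (0, -12, 48)
The requested component of w2 is -12.

-12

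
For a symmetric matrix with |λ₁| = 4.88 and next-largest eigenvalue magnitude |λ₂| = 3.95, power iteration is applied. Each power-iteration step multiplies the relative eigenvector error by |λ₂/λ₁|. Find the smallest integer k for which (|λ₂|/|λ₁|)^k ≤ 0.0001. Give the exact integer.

44

|λ₂/λ₁| = 3.95/4.88 = 0.80943
Need k ≥ ln(0.0001) / ln(0.80943) = -9.2103 / -0.2114 ≈ 43.562
Smallest integer k satisfying the bound: 44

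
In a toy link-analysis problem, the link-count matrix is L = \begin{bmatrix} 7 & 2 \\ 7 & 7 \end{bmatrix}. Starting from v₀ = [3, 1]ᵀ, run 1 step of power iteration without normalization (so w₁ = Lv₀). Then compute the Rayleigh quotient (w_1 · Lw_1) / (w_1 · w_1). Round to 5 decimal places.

λ ≈ 11.41432

w1 = Lv₀ = (23, 28)
Lw1 = (217, 357)
w1·Lw1 = 23·217 + 28·357 = 14987; w1·w1 = 23·23 + 28·28 = 1313
λ ≈ 14987/1313 = 11.41432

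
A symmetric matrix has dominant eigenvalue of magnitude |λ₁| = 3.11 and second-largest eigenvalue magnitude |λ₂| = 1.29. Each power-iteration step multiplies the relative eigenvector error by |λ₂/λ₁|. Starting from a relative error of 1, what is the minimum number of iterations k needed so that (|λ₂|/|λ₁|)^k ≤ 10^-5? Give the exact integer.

|λ₂/λ₁| = 1.29/3.11 = 0.41479
Need k ≥ ln(10^-5) / ln(0.41479) = -11.5129 / -0.8800 ≈ 13.083
Smallest integer k satisfying the bound: 14

14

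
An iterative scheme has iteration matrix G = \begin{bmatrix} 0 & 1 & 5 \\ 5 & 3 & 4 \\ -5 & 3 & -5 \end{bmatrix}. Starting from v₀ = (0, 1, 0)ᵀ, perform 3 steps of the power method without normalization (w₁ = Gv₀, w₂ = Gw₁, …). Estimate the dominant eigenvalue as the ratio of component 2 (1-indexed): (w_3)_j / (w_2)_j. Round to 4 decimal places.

w1 = Gv₀ = (1, 3, 3)
w2 = Gw1 = (18, 26, -11)
w3 = Gw2 = (-29, 124, 43)
Ratio at component: 124 / 26 = 4.7692

4.7692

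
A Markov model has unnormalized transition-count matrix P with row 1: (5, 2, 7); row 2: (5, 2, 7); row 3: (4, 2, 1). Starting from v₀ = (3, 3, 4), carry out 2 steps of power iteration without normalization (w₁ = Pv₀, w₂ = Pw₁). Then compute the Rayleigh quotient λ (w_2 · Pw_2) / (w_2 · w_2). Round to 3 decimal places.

11.280

w1 = Pv₀ = (5·3 + 2·3 + 7·4; 5·3 + 2·3 + 7·4; 4·3 + 2·3 + 1·4) = (49, 49, 22)
w2 = Pw1 = (5·49 + 2·49 + 7·22; 5·49 + 2·49 + 7·22; 4·49 + 2·49 + 1·22) = (497, 497, 316)
Pw2 = (5691, 5691, 3298)
w2·Pw2 = 497·5691 + 497·5691 + 316·3298 = 6699022; w2·w2 = 497·497 + 497·497 + 316·316 = 593874
λ ≈ 6699022/593874 = 11.280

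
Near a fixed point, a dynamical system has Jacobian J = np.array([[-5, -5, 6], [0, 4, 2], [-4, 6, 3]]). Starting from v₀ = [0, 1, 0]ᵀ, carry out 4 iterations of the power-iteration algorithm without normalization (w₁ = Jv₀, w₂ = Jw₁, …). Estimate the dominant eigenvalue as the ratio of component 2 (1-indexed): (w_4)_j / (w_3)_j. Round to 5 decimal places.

5.61017

w1 = Jv₀ = ((-5)·0 + (-5)·1 + 6·0; 0·0 + 4·1 + 2·0; (-4)·0 + 6·1 + 3·0) = (-5, 4, 6)
w2 = Jw1 = ((-5)·(-5) + (-5)·4 + 6·6; 0·(-5) + 4·4 + 2·6; (-4)·(-5) + 6·4 + 3·6) = (41, 28, 62)
w3 = Jw2 = (27, 236, 190)
w4 = Jw3 = (-175, 1324, 1878)
Ratio at component: 1324 / 236 = 5.61017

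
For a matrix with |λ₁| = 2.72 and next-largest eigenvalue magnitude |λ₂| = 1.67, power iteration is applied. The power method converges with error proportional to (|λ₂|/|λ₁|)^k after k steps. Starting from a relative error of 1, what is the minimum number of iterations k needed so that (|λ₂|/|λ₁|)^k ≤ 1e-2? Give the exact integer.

10

|λ₂/λ₁| = 1.67/2.72 = 0.61397
Need k ≥ ln(1e-2) / ln(0.61397) = -4.6052 / -0.4878 ≈ 9.441
Smallest integer k satisfying the bound: 10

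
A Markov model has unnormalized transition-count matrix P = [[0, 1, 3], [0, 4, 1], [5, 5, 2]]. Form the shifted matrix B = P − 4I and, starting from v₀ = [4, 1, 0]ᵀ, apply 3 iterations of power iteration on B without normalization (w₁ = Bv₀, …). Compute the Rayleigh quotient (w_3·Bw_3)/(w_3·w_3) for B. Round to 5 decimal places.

B = P − 4I has rows (-4, 1, 3); (0, 0, 1); (5, 5, -2)
w1 = Bv₀ = ((-4)·4 + 1·1 + 3·0; 0·4 + 0·1 + 1·0; 5·4 + 5·1 + (-2)·0) = (-15, 0, 25)
w2 = Bw1 = ((-4)·(-15) + 1·0 + 3·25; 0·(-15) + 0·0 + 1·25; 5·(-15) + 5·0 + (-2)·25) = (135, 25, -125)
w3 = Bw2 = (-890, -125, 1050)
Bw3 = (6585, 1050, -7175)
w3·Bw3 = -13525650; w3·w3 = 1910225; μ ≈ -13525650/1910225 = -7.08066

μ ≈ -7.08066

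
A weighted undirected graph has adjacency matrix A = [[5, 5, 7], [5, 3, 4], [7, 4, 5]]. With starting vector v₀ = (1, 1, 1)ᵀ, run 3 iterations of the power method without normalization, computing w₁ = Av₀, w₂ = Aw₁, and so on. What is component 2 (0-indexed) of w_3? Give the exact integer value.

w1 = Av₀ = (5·1 + 5·1 + 7·1; 5·1 + 3·1 + 4·1; 7·1 + 4·1 + 5·1) = (17, 12, 16)
w2 = Aw1 = (5·17 + 5·12 + 7·16; 5·17 + 3·12 + 4·16; 7·17 + 4·12 + 5·16) = (257, 185, 247)
w3 = Aw2 = (3939, 2828, 3774)
The requested component of w3 is 3774.

3774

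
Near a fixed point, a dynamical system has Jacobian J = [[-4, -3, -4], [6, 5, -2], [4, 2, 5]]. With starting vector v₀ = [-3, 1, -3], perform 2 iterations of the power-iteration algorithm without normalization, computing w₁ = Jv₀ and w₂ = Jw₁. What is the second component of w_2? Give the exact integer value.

w1 = Jv₀ = ((-4)·(-3) + (-3)·1 + (-4)·(-3); 6·(-3) + 5·1 + (-2)·(-3); 4·(-3) + 2·1 + 5·(-3)) = (21, -7, -25)
w2 = Jw1 = ((-4)·21 + (-3)·(-7) + (-4)·(-25); 6·21 + 5·(-7) + (-2)·(-25); 4·21 + 2·(-7) + 5·(-25)) = (37, 141, -55)
The requested component of w2 is 141.

141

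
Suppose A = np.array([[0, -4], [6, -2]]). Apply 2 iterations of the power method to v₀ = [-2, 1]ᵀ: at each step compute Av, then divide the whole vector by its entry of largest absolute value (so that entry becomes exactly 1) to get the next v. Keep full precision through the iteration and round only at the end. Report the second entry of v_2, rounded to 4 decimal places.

0.0714

Av0 = (-4.00000, -14.00000); divide by -14.00000 → v1 = (0.28571, 1.00000)
Av1 = (-4.00000, -0.28571); divide by -4.00000 → v2 = (1.00000, 0.07143)
Requested entry of v2: 4/56 = 0.0714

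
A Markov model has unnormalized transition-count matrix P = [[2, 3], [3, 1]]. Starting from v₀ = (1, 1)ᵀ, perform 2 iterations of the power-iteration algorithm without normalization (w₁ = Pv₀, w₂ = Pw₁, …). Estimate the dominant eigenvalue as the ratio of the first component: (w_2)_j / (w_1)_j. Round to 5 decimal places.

4.40000

w1 = Pv₀ = (5, 4)
w2 = Pw1 = (22, 19)
Ratio at component: 22 / 5 = 4.40000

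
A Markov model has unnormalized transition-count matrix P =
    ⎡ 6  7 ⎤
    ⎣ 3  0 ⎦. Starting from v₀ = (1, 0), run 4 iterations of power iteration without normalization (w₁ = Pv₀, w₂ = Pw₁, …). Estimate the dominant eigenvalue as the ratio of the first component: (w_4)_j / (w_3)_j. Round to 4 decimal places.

λ ≈ 8.5577

w1 = Pv₀ = (6, 3)
w2 = Pw1 = (57, 18)
w3 = Pw2 = (468, 171)
w4 = Pw3 = (4005, 1404)
Ratio at component: 4005 / 468 = 8.5577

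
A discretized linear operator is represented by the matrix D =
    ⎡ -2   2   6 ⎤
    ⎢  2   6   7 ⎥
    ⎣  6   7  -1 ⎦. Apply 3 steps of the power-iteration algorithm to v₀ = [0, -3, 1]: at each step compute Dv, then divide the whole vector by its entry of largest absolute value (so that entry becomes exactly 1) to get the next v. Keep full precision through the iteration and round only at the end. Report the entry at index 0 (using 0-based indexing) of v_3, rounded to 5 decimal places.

Dv0 = (0.000000, -11.000000, -22.000000); divide by -22.000000 → v1 = (0.000000, 0.500000, 1.000000)
Dv1 = (7.000000, 10.000000, 2.500000); divide by 10.000000 → v2 = (0.700000, 1.000000, 0.250000)
Dv2 = (2.100000, 9.150000, 10.950000); divide by 10.950000 → v3 = (0.191781, 0.835616, 1.000000)
Requested entry of v3: -462/-2409 = 0.19178

0.19178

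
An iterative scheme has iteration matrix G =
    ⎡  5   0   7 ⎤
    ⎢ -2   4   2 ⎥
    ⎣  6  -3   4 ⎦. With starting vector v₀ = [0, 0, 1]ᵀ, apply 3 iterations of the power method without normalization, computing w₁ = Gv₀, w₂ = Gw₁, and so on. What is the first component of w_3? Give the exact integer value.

679

w1 = Gv₀ = (7, 2, 4)
w2 = Gw1 = (63, 2, 52)
w3 = Gw2 = (679, -14, 580)
The requested component of w3 is 679.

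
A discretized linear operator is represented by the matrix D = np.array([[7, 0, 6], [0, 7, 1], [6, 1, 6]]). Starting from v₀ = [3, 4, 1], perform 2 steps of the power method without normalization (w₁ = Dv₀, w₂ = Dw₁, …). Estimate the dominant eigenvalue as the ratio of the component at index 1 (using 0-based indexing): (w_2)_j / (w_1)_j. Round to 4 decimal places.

λ ≈ 7.9655

w1 = Dv₀ = (7·3 + 0·4 + 6·1; 0·3 + 7·4 + 1·1; 6·3 + 1·4 + 6·1) = (27, 29, 28)
w2 = Dw1 = (7·27 + 0·29 + 6·28; 0·27 + 7·29 + 1·28; 6·27 + 1·29 + 6·28) = (357, 231, 359)
Ratio at component: 231 / 29 = 7.9655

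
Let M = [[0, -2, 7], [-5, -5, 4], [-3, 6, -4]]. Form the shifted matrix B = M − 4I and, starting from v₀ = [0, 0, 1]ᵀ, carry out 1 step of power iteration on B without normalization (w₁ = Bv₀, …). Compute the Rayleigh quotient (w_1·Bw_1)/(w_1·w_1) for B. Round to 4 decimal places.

B = M − 4I has rows (-4, -2, 7); (-5, -9, 4); (-3, 6, -8)
w1 = Bv₀ = ((-4)·0 + (-2)·0 + 7·1; (-5)·0 + (-9)·0 + 4·1; (-3)·0 + 6·0 + (-8)·1) = (7, 4, -8)
Bw1 = (-92, -103, 67)
w1·Bw1 = -1592; w1·w1 = 129; μ ≈ -1592/129 = -12.3411

μ ≈ -12.3411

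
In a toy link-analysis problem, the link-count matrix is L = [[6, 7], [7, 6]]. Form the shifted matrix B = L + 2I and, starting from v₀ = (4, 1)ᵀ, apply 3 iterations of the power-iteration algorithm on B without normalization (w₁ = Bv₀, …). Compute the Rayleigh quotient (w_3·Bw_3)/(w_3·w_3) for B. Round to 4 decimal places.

15.0000

B = L + 2I has rows (8, 7); (7, 8)
w1 = Bv₀ = (8·4 + 7·1; 7·4 + 8·1) = (39, 36)
w2 = Bw1 = (8·39 + 7·36; 7·39 + 8·36) = (564, 561)
w3 = Bw2 = (8439, 8436)
Bw3 = (126564, 126561)
w3·Bw3 = 2135742192; w3·w3 = 142382817; μ ≈ 2135742192/142382817 = 15.0000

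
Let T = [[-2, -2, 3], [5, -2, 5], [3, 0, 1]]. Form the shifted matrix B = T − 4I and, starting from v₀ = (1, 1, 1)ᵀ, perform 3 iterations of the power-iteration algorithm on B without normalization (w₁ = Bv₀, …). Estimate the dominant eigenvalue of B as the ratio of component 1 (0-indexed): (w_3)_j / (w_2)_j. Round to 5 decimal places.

-6.71429

B = T − 4I has rows (-6, -2, 3); (5, -6, 5); (3, 0, -3)
w1 = Bv₀ = (-5, 4, 0)
w2 = Bw1 = (22, -49, -15)
w3 = Bw2 = (-79, 329, 111)
Ratio: 329/-49 = -6.71429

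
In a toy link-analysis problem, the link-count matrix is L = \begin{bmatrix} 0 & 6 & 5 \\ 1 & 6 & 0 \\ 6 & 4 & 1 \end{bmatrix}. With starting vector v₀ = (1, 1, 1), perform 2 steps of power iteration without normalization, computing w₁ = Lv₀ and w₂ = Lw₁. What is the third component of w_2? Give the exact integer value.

105

w1 = Lv₀ = (0·1 + 6·1 + 5·1; 1·1 + 6·1 + 0·1; 6·1 + 4·1 + 1·1) = (11, 7, 11)
w2 = Lw1 = (0·11 + 6·7 + 5·11; 1·11 + 6·7 + 0·11; 6·11 + 4·7 + 1·11) = (97, 53, 105)
The requested component of w2 is 105.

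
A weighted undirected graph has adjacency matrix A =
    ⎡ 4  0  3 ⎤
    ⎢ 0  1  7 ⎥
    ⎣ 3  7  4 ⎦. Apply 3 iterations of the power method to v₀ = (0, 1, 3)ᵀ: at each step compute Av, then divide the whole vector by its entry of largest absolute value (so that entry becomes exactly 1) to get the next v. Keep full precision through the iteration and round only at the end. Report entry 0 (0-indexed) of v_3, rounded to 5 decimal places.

Av0 = (9.000000, 22.000000, 19.000000); divide by 22.000000 → v1 = (0.409091, 1.000000, 0.863636)
Av1 = (4.227273, 7.045455, 11.681818); divide by 11.681818 → v2 = (0.361868, 0.603113, 1.000000)
Av2 = (4.447471, 7.603113, 9.307393); divide by 9.307393 → v3 = (0.477843, 0.816890, 1.000000)
Requested entry of v3: 1143/2392 = 0.47784

0.47784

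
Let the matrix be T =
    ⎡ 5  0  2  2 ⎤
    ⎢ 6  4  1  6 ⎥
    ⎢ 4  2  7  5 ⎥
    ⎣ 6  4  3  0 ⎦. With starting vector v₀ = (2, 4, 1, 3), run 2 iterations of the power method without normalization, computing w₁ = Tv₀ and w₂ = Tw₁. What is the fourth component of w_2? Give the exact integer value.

w1 = Tv₀ = (18, 47, 38, 31)
w2 = Tw1 = (228, 520, 587, 410)
The requested component of w2 is 410.

410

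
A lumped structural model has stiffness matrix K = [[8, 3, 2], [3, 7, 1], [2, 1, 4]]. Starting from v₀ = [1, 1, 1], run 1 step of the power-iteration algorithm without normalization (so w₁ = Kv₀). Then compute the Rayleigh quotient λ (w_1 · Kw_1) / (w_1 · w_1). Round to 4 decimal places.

w1 = Kv₀ = (13, 11, 7)
Kw1 = (151, 123, 65)
w1·Kw1 = 13·151 + 11·123 + 7·65 = 3771; w1·w1 = 13·13 + 11·11 + 7·7 = 339
λ ≈ 3771/339 = 11.1239

λ ≈ 11.1239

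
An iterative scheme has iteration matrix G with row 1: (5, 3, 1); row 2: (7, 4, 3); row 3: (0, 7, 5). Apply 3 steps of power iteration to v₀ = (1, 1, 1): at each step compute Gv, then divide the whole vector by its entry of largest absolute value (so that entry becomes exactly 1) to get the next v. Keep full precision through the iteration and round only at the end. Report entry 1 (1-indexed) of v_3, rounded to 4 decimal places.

0.5963

Gv0 = (9.00000, 14.00000, 12.00000); divide by 14.00000 → v1 = (0.64286, 1.00000, 0.85714)
Gv1 = (7.07143, 11.07143, 11.28571); divide by 11.28571 → v2 = (0.62658, 0.98101, 1.00000)
Gv2 = (7.07595, 11.31013, 11.86709); divide by 11.86709 → v3 = (0.59627, 0.95307, 1.00000)
Requested entry of v3: 1118/1875 = 0.5963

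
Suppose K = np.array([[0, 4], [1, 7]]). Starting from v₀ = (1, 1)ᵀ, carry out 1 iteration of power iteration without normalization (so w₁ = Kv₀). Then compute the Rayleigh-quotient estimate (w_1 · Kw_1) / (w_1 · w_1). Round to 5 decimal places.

λ ≈ 7.60000

w1 = Kv₀ = (0·1 + 4·1; 1·1 + 7·1) = (4, 8)
Kw1 = (32, 60)
w1·Kw1 = 4·32 + 8·60 = 608; w1·w1 = 4·4 + 8·8 = 80
λ ≈ 608/80 = 7.60000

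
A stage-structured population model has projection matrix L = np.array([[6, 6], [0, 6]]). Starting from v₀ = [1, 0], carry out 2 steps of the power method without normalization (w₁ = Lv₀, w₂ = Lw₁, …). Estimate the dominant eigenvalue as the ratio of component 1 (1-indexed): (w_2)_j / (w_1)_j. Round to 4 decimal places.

w1 = Lv₀ = (6·1 + 6·0; 0·1 + 6·0) = (6, 0)
w2 = Lw1 = (6·6 + 6·0; 0·6 + 6·0) = (36, 0)
Ratio at component: 36 / 6 = 6.0000

6.0000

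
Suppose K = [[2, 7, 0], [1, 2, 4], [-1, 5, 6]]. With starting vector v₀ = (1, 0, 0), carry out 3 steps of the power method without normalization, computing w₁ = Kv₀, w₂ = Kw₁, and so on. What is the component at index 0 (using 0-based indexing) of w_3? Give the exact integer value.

w1 = Kv₀ = (2, 1, -1)
w2 = Kw1 = (11, 0, -3)
w3 = Kw2 = (22, -1, -29)
The requested component of w3 is 22.

22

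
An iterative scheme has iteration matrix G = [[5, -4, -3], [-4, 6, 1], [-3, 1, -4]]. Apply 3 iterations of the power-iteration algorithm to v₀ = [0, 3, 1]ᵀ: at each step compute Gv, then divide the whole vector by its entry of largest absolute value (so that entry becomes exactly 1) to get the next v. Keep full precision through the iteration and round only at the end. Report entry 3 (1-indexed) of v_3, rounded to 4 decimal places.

0.2032

Gv0 = (-15.00000, 19.00000, -1.00000); divide by 19.00000 → v1 = (-0.78947, 1.00000, -0.05263)
Gv1 = (-7.78947, 9.10526, 3.57895); divide by 9.10526 → v2 = (-0.85549, 1.00000, 0.39306)
Gv2 = (-9.45665, 9.81503, 1.99422); divide by 9.81503 → v3 = (-0.96349, 1.00000, 0.20318)
Requested entry of v3: 345/1698 = 0.2032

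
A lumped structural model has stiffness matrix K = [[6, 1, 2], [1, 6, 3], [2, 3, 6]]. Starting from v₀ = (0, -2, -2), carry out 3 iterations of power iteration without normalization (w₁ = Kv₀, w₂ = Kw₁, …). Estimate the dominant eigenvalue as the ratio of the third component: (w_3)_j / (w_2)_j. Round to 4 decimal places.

λ ≈ 9.9310

w1 = Kv₀ = (6·0 + 1·(-2) + 2·(-2); 1·0 + 6·(-2) + 3·(-2); 2·0 + 3·(-2) + 6·(-2)) = (-6, -18, -18)
w2 = Kw1 = (6·(-6) + 1·(-18) + 2·(-18); 1·(-6) + 6·(-18) + 3·(-18); 2·(-6) + 3·(-18) + 6·(-18)) = (-90, -168, -174)
w3 = Kw2 = (-1056, -1620, -1728)
Ratio at component: -1728 / -174 = 9.9310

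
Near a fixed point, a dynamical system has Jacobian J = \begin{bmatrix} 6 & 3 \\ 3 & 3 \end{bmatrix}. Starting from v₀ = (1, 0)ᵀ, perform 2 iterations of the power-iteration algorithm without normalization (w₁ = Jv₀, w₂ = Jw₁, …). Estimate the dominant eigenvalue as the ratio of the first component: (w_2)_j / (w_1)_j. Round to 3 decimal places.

w1 = Jv₀ = (6, 3)
w2 = Jw1 = (45, 27)
Ratio at component: 45 / 6 = 7.500

7.500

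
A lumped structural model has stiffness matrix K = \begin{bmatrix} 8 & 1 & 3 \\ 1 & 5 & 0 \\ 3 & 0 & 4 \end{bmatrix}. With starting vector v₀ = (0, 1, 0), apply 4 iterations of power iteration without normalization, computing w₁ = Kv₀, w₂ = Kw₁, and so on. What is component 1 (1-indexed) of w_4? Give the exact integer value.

w1 = Kv₀ = (1, 5, 0)
w2 = Kw1 = (13, 26, 3)
w3 = Kw2 = (139, 143, 51)
w4 = Kw3 = (1408, 854, 621)
The requested component of w4 is 1408.

1408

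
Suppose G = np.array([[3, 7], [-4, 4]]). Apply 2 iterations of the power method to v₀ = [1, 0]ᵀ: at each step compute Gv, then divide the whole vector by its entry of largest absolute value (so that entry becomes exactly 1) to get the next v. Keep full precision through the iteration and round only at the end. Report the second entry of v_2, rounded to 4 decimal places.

1.0000

Gv0 = (3.00000, -4.00000); divide by -4.00000 → v1 = (-0.75000, 1.00000)
Gv1 = (4.75000, 7.00000); divide by 7.00000 → v2 = (0.67857, 1.00000)
Requested entry of v2: -28/-28 = 1.0000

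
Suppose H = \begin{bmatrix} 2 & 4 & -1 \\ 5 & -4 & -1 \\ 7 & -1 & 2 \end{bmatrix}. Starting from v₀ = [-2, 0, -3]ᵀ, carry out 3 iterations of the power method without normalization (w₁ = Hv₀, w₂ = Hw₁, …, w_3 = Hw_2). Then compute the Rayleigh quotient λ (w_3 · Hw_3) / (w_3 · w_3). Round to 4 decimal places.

-5.5145

w1 = Hv₀ = (-1, -7, -20)
w2 = Hw1 = (-10, 43, -40)
w3 = Hw2 = (192, -182, -193)
Hw3 = (-151, 1881, 1140)
w3·Hw3 = 192·(-151) + (-182)·1881 + (-193)·1140 = -591354; w3·w3 = 192·192 + (-182)·(-182) + (-193)·(-193) = 107237
λ ≈ -591354/107237 = -5.5145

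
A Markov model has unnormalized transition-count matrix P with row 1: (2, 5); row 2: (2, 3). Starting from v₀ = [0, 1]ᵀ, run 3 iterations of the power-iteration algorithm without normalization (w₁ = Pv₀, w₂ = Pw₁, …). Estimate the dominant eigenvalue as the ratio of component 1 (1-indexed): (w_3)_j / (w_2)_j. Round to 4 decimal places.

5.8000

w1 = Pv₀ = (5, 3)
w2 = Pw1 = (25, 19)
w3 = Pw2 = (145, 107)
Ratio at component: 145 / 25 = 5.8000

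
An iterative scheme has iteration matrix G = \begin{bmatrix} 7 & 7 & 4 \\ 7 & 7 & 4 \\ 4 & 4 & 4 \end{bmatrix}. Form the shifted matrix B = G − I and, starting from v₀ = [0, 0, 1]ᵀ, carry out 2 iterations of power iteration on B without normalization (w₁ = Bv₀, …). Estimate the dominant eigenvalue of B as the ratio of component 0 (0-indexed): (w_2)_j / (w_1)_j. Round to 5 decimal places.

B = G − I has rows (6, 7, 4); (7, 6, 4); (4, 4, 3)
w1 = Bv₀ = (6·0 + 7·0 + 4·1; 7·0 + 6·0 + 4·1; 4·0 + 4·0 + 3·1) = (4, 4, 3)
w2 = Bw1 = (6·4 + 7·4 + 4·3; 7·4 + 6·4 + 4·3; 4·4 + 4·4 + 3·3) = (64, 64, 41)
Ratio: 64/4 = 16.00000

16.00000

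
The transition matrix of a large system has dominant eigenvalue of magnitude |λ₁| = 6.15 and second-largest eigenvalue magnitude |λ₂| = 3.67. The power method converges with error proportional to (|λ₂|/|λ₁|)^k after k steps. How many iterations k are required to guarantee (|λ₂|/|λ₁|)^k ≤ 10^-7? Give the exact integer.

32

|λ₂/λ₁| = 3.67/6.15 = 0.59675
Need k ≥ ln(10^-7) / ln(0.59675) = -16.1181 / -0.5163 ≈ 31.221
Smallest integer k satisfying the bound: 32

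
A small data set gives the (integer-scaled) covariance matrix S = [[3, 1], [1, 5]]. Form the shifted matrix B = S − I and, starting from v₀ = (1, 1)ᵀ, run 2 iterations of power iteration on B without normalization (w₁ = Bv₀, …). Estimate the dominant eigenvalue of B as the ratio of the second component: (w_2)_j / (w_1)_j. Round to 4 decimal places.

B = S − I has rows (2, 1); (1, 4)
w1 = Bv₀ = (2·1 + 1·1; 1·1 + 4·1) = (3, 5)
w2 = Bw1 = (2·3 + 1·5; 1·3 + 4·5) = (11, 23)
Ratio: 23/5 = 4.6000

4.6000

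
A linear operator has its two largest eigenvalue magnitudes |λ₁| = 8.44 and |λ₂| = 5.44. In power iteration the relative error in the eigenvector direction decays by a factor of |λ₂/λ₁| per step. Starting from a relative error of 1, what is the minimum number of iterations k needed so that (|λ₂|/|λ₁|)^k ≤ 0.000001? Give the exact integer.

32

|λ₂/λ₁| = 5.44/8.44 = 0.64455
Need k ≥ ln(0.000001) / ln(0.64455) = -13.8155 / -0.4392 ≈ 31.456
Smallest integer k satisfying the bound: 32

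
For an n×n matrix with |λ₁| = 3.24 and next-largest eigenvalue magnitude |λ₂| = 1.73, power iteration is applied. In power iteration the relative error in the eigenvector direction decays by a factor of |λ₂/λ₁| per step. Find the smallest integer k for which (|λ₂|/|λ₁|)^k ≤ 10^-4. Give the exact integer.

15

|λ₂/λ₁| = 1.73/3.24 = 0.53395
Need k ≥ ln(10^-4) / ln(0.53395) = -9.2103 / -0.6275 ≈ 14.679
Smallest integer k satisfying the bound: 15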